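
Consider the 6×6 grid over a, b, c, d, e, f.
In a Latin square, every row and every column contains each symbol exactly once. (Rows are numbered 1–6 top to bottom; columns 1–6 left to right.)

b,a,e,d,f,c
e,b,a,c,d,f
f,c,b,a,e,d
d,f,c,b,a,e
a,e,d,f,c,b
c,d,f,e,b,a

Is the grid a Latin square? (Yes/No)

Yes

Each row is a permutation of the 6 symbols, and so is each column.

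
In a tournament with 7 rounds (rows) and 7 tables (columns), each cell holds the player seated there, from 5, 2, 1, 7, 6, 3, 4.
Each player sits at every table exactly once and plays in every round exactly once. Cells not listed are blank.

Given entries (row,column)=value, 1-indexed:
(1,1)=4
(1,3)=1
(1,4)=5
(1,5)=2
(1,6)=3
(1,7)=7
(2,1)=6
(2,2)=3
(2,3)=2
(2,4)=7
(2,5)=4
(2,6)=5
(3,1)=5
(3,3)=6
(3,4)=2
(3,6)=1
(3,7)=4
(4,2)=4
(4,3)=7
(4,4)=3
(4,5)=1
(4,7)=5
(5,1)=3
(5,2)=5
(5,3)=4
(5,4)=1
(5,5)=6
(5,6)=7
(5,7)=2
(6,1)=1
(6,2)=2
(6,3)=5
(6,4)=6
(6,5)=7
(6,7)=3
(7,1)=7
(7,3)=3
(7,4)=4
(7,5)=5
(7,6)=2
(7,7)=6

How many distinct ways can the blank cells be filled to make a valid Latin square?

Round 1, table 2: eliminating its round and table leaves {6}.
Round 2, table 7: eliminating its round and table leaves {1}.
Round 3, table 2: eliminating its round and table leaves {7}.
Round 3, table 5: eliminating its round and table leaves {3}.
Round 4, table 1: eliminating its round and table leaves {2}.
Round 4, table 6: eliminating its round and table leaves {6}.
Round 6, table 6: eliminating its round and table leaves {4}.
Round 7, table 2: eliminating its round and table leaves {1}.
Only one assignment across all blanks avoids any round or table repeat, giving 1 completion.

1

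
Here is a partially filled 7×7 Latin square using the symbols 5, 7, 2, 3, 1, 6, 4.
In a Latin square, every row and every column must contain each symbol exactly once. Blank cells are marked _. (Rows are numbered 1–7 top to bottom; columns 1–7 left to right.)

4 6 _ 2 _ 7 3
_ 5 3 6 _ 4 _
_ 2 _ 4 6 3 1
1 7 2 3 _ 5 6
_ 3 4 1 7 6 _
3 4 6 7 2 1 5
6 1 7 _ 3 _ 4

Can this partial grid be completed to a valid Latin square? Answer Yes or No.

No row or column among the givens repeats a symbol, and propagating forced cells runs into no contradiction.
One valid completion exists (for instance, 4 6 1 2 5 7 3 / 2 5 3 6 1 4 7 / 7 2 5 4 6 3 1 / 1 7 2 3 4 5 6 / 5 3 4 1 7 6 2 / 3 4 6 7 2 1 5 / 6 1 7 5 3 2 4).

Yes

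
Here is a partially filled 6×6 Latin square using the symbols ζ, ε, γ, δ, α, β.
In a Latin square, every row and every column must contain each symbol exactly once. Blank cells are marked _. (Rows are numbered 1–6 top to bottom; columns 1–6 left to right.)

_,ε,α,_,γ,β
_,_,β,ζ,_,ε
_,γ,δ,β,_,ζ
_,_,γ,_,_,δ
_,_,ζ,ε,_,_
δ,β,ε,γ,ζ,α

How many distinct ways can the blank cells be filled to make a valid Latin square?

Row 1, column 1: eliminating its row and column leaves {ζ}.
Row 1, column 4: eliminating its row and column leaves {δ}.
Row 2, column 1: eliminating its row and column leaves {γ, α}.
Row 2, column 2: eliminating its row and column leaves {δ, α}.
Row 2, column 5: eliminating its row and column leaves {δ, α}.
Row 3, column 1: eliminating its row and column leaves {ε, α}.
Row 3, column 5: eliminating its row and column leaves {ε, α}.
Row 4, column 1: eliminating its row and column leaves {ζ, ε, α, β}.
Row 4, column 2: eliminating its row and column leaves {ζ, α}.
Row 4, column 4: eliminating its row and column leaves {α}.
Row 4, column 5: eliminating its row and column leaves {ε, α, β}.
Row 5, column 1: eliminating its row and column leaves {γ, α, β}.
Row 5, column 2: eliminating its row and column leaves {δ, α}.
Row 5, column 5: eliminating its row and column leaves {δ, α, β}.
Row 5, column 6: eliminating its row and column leaves {γ}.
Enumerating the assignments across these blanks that avoid any row or column repeat gives 3 completions.

3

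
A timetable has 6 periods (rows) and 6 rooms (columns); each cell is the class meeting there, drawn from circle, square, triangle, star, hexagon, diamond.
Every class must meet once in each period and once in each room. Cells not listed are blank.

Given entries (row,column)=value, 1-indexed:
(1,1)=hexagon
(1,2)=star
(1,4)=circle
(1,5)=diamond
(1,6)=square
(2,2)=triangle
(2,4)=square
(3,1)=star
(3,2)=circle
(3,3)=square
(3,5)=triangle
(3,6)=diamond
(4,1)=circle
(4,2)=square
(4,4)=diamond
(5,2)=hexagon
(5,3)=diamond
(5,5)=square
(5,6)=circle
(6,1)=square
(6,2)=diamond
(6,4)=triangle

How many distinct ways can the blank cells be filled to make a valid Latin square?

4

Period 1, room 3: eliminating its period and room leaves {triangle}.
Period 2, room 1: eliminating its period and room leaves {diamond}.
Period 2, room 3: eliminating its period and room leaves {circle, star, hexagon}.
Period 2, room 5: eliminating its period and room leaves {circle, star, hexagon}.
Period 2, room 6: eliminating its period and room leaves {star, hexagon}.
Period 3, room 4: eliminating its period and room leaves {hexagon}.
Period 4, room 3: eliminating its period and room leaves {triangle, star, hexagon}.
Period 4, room 5: eliminating its period and room leaves {star, hexagon}.
Period 4, room 6: eliminating its period and room leaves {triangle, star, hexagon}.
Period 5, room 1: eliminating its period and room leaves {triangle}.
Period 5, room 4: eliminating its period and room leaves {star}.
Period 6, room 3: eliminating its period and room leaves {circle, star, hexagon}.
Period 6, room 5: eliminating its period and room leaves {circle, star, hexagon}.
Period 6, room 6: eliminating its period and room leaves {star, hexagon}.
Enumerating the assignments across these blanks that avoid any period or room repeat gives 4 completions.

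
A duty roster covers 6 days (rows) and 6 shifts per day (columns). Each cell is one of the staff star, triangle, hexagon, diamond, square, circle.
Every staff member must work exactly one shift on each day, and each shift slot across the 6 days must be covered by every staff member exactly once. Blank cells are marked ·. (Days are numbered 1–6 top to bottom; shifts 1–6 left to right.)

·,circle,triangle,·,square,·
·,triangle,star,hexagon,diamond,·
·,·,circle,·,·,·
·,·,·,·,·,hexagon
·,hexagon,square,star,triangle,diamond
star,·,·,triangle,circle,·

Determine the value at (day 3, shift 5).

Day 1, shift 4: day 1 has {triangle, square, circle} and shift 4 has {star, triangle, hexagon}, leaving only diamond.
Day 1, shift 1: day 1 has {triangle, diamond, square, circle} and shift 1 has {star}, leaving only hexagon.
Day 1, shift 6: day 1 has {triangle, hexagon, diamond, square, circle} and shift 6 has {hexagon, diamond}, leaving only star.
Day 3, shift 4: day 3 has {circle} and shift 4 has {star, triangle, hexagon, diamond}, leaving only square.
Day 3, shift 6: day 3 has {square, circle} and shift 6 has {star, hexagon, diamond}, leaving only triangle.
Day 3, shift 1: day 3 has {triangle, square, circle} and shift 1 has {star, hexagon}, leaving only diamond.
Day 3, shift 2: day 3 has {triangle, diamond, square, circle} and shift 2 has {triangle, hexagon, circle}, leaving only star.
Day 3 already has {star, triangle, diamond, square, circle} and shift 5 already has {triangle, diamond, square, circle}, so day 3, shift 5 must be hexagon.

hexagon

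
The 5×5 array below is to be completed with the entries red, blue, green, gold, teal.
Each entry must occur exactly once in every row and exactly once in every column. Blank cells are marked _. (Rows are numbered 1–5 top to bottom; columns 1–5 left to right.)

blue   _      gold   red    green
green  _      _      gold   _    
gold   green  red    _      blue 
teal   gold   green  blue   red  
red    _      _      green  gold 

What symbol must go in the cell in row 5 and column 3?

Row 1, column 2: row 1 has {red, blue, green, gold} and column 2 has {green, gold}, leaving only teal.
Row 2, column 5: row 2 has {green, gold} and column 5 has {red, blue, green, gold}, leaving only teal.
Row 2, column 3: row 2 has {green, gold, teal} and column 3 has {red, green, gold}, leaving only blue.
Row 5 already has {red, green, gold} and column 3 already has {red, blue, green, gold}, so row 5, column 3 must be teal.

teal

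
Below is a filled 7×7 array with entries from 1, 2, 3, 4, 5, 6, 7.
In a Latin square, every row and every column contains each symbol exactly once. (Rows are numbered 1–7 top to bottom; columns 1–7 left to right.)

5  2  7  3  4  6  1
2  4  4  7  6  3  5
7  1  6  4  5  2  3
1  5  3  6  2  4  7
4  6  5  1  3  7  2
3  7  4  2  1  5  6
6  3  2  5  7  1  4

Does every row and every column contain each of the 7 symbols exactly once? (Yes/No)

Row 2 contains 4 twice (at columns 2 and 3), so it is not a permutation.

No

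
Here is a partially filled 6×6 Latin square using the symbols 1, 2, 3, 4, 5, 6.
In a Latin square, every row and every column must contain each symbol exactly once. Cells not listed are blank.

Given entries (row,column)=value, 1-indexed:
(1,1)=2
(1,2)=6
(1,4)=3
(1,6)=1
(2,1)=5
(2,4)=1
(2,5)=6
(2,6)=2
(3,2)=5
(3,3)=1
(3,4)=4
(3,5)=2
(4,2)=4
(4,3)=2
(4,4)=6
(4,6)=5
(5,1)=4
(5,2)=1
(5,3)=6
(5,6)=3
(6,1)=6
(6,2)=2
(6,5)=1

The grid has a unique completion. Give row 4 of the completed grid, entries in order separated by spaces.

Row 4, column 5: row 4 has {2, 4, 5, 6} and column 5 has {1, 2, 6}, leaving only 3.
Row 4, column 1: row 4 has {2, 3, 4, 5, 6} and column 1 has {2, 4, 5, 6}, leaving only 1.
So row 4 reads: 1 4 2 6 3 5.

1 4 2 6 3 5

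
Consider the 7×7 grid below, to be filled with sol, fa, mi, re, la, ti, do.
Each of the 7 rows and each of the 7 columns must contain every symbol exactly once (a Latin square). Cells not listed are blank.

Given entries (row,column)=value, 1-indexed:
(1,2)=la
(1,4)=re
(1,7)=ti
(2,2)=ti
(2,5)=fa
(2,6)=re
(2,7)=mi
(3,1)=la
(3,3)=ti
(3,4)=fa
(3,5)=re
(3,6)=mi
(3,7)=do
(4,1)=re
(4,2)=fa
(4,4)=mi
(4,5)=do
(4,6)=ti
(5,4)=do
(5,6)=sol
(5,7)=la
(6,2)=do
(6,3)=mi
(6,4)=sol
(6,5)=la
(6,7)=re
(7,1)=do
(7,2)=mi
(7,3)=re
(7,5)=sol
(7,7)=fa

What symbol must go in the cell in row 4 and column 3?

la

Row 1, column 5: row 1 has {re, la, ti} and column 5 has {sol, fa, re, la, do}, leaving only mi.
Row 2, column 1: row 2 has {fa, mi, re, ti} and column 1 has {re, la, do}, leaving only sol.
Row 1, column 1: row 1 has {mi, re, la, ti} and column 1 has {sol, re, la, do}, leaving only fa.
Row 1, column 6: row 1 has {fa, mi, re, la, ti} and column 6 has {sol, mi, re, ti}, leaving only do.
Row 1, column 3: row 1 has {fa, mi, re, la, ti, do} and column 3 has {mi, re, ti}, leaving only sol.
Row 4 already has {fa, mi, re, ti, do} and column 3 already has {sol, mi, re, ti}, so row 4, column 3 must be la.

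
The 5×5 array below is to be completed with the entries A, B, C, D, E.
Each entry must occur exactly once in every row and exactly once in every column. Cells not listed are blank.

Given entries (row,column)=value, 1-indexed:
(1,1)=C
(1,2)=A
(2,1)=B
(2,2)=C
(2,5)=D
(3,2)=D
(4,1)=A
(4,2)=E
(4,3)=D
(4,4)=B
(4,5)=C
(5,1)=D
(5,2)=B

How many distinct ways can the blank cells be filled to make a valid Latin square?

Row 1, column 3: eliminating its row and column leaves {B, E}.
Row 1, column 4: eliminating its row and column leaves {D, E}.
Row 1, column 5: eliminating its row and column leaves {B, E}.
Row 2, column 3: eliminating its row and column leaves {A, E}.
Row 2, column 4: eliminating its row and column leaves {A, E}.
Row 3, column 1: eliminating its row and column leaves {E}.
Row 3, column 3: eliminating its row and column leaves {A, B, C, E}.
Row 3, column 4: eliminating its row and column leaves {A, C, E}.
Row 3, column 5: eliminating its row and column leaves {A, B, E}.
Row 5, column 3: eliminating its row and column leaves {A, C, E}.
Row 5, column 4: eliminating its row and column leaves {A, C, E}.
Row 5, column 5: eliminating its row and column leaves {A, E}.
Enumerating the assignments across these blanks that avoid any row or column repeat gives 3 completions.

3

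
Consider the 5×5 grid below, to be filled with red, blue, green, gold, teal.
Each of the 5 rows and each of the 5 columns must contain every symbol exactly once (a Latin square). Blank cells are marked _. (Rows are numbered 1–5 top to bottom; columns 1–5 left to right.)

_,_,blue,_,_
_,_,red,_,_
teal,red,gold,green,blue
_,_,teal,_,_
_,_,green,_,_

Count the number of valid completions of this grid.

Row 1, column 1: eliminating its row and column leaves {red, green, gold}.
Row 1, column 2: eliminating its row and column leaves {green, gold, teal}.
Row 1, column 4: eliminating its row and column leaves {red, gold, teal}.
Row 1, column 5: eliminating its row and column leaves {red, green, gold, teal}.
Row 2, column 1: eliminating its row and column leaves {blue, green, gold}.
Row 2, column 2: eliminating its row and column leaves {blue, green, gold, teal}.
Row 2, column 4: eliminating its row and column leaves {blue, gold, teal}.
Row 2, column 5: eliminating its row and column leaves {green, gold, teal}.
Row 4, column 1: eliminating its row and column leaves {red, blue, green, gold}.
Row 4, column 2: eliminating its row and column leaves {blue, green, gold}.
Row 4, column 4: eliminating its row and column leaves {red, blue, gold}.
Row 4, column 5: eliminating its row and column leaves {red, green, gold}.
Row 5, column 1: eliminating its row and column leaves {red, blue, gold}.
Row 5, column 2: eliminating its row and column leaves {blue, gold, teal}.
Row 5, column 4: eliminating its row and column leaves {red, blue, gold, teal}.
Row 5, column 5: eliminating its row and column leaves {red, gold, teal}.
Enumerating the assignments across these blanks that avoid any row or column repeat gives 56 completions.

56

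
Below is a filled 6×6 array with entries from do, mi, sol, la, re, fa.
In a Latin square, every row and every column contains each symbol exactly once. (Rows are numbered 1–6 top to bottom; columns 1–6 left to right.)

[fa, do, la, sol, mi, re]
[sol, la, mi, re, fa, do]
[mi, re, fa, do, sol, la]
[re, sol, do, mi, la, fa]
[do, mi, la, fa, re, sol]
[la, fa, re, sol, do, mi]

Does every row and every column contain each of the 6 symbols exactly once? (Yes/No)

No

Every row is a permutation, but column 4 contains sol twice (at rows 1 and 6).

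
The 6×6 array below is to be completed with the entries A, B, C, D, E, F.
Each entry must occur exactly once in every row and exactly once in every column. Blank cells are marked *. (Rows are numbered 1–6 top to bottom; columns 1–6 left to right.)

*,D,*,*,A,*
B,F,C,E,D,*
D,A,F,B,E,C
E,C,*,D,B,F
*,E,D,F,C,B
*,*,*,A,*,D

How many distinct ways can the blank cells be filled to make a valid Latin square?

Row 1, column 1: eliminating its row and column leaves {C, F}.
Row 1, column 3: eliminating its row and column leaves {B, E}.
Row 1, column 4: eliminating its row and column leaves {C}.
Row 1, column 6: eliminating its row and column leaves {E}.
Row 2, column 6: eliminating its row and column leaves {A}.
Row 4, column 3: eliminating its row and column leaves {A}.
Row 5, column 1: eliminating its row and column leaves {A}.
Row 6, column 1: eliminating its row and column leaves {C, F}.
Row 6, column 2: eliminating its row and column leaves {B}.
Row 6, column 3: eliminating its row and column leaves {B, E}.
Row 6, column 5: eliminating its row and column leaves {F}.
Only one assignment across all blanks avoids any row or column repeat, giving 1 completion.

1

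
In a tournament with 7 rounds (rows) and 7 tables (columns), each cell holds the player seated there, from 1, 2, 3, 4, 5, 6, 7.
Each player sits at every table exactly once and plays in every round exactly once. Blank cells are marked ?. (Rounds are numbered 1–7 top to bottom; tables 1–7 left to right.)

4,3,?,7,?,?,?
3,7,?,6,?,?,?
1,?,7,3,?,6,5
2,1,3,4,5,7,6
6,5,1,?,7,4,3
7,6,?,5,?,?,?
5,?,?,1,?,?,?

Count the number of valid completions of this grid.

Round 1, table 3: eliminating its round and table leaves {2, 5, 6}.
Round 1, table 5: eliminating its round and table leaves {1, 2, 6}.
Round 1, table 6: eliminating its round and table leaves {1, 2, 5}.
Round 1, table 7: eliminating its round and table leaves {1, 2}.
Round 2, table 3: eliminating its round and table leaves {2, 4, 5}.
Round 2, table 5: eliminating its round and table leaves {1, 2, 4}.
Round 2, table 6: eliminating its round and table leaves {1, 2, 5}.
Round 2, table 7: eliminating its round and table leaves {1, 2, 4}.
Round 3, table 2: eliminating its round and table leaves {2, 4}.
Round 3, table 5: eliminating its round and table leaves {2, 4}.
Round 5, table 4: eliminating its round and table leaves {2}.
Round 6, table 3: eliminating its round and table leaves {2, 4}.
Round 6, table 5: eliminating its round and table leaves {1, 2, 3, 4}.
Round 6, table 6: eliminating its round and table leaves {1, 2, 3}.
Round 6, table 7: eliminating its round and table leaves {1, 2, 4}.
Round 7, table 2: eliminating its round and table leaves {2, 4}.
Round 7, table 3: eliminating its round and table leaves {2, 4, 6}.
Round 7, table 5: eliminating its round and table leaves {2, 3, 4, 6}.
Round 7, table 6: eliminating its round and table leaves {2, 3}.
Round 7, table 7: eliminating its round and table leaves {2, 4, 7}.
Enumerating the assignments across these blanks that avoid any round or table repeat gives 14 completions.

14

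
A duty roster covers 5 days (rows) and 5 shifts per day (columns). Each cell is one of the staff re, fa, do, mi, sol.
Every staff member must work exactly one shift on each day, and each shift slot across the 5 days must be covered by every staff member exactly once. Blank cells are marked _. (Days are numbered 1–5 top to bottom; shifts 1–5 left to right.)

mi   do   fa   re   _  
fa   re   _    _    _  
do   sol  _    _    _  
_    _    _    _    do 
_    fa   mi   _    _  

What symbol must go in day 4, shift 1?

re

Day 1, shift 5: day 1 has {re, fa, do, mi} and shift 5 has {do}, leaving only sol.
Day 2, shift 5: day 2 has {re, fa} and shift 5 has {do, sol}, leaving only mi.
Day 3, shift 3: day 3 has {do, sol} and shift 3 has {fa, mi}, leaving only re.
Day 3, shift 5: day 3 has {re, do, sol} and shift 5 has {do, mi, sol}, leaving only fa.
Day 3, shift 4: day 3 has {re, fa, do, sol} and shift 4 has {re}, leaving only mi.
Day 4, shift 2: day 4 has {do} and shift 2 has {re, fa, do, sol}, leaving only mi.
Day 4, shift 3: day 4 has {do, mi} and shift 3 has {re, fa, mi}, leaving only sol.
Day 4 already has {do, mi, sol} and shift 1 already has {fa, do, mi}, so day 4, shift 1 must be re.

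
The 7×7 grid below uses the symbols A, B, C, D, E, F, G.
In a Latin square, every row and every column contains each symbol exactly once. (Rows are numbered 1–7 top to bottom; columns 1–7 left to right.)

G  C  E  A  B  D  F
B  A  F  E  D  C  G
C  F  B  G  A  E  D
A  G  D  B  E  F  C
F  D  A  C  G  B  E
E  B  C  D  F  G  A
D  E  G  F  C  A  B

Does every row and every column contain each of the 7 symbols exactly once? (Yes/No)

Each row is a permutation of the 7 symbols, and so is each column.

Yes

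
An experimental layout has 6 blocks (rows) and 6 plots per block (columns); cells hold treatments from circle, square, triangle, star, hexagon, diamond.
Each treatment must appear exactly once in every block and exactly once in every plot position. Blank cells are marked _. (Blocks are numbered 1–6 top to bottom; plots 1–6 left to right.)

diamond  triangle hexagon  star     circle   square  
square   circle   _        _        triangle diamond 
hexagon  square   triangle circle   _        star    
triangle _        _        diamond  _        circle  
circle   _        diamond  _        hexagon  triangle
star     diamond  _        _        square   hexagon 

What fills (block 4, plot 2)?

Block 2, plot 3: block 2 has {circle, square, triangle, diamond} and plot 3 has {triangle, hexagon, diamond}, leaving only star.
Block 2, plot 4: block 2 has {circle, square, triangle, star, diamond} and plot 4 has {circle, star, diamond}, leaving only hexagon.
Block 3, plot 5: block 3 has {circle, square, triangle, star, hexagon} and plot 5 has {circle, square, triangle, hexagon}, leaving only diamond.
Block 4, plot 3: block 4 has {circle, triangle, diamond} and plot 3 has {triangle, star, hexagon, diamond}, leaving only square.
Block 4, plot 5: block 4 has {circle, square, triangle, diamond} and plot 5 has {circle, square, triangle, hexagon, diamond}, leaving only star.
Block 4 already has {circle, square, triangle, star, diamond} and plot 2 already has {circle, square, triangle, diamond}, so block 4, plot 2 must be hexagon.

hexagon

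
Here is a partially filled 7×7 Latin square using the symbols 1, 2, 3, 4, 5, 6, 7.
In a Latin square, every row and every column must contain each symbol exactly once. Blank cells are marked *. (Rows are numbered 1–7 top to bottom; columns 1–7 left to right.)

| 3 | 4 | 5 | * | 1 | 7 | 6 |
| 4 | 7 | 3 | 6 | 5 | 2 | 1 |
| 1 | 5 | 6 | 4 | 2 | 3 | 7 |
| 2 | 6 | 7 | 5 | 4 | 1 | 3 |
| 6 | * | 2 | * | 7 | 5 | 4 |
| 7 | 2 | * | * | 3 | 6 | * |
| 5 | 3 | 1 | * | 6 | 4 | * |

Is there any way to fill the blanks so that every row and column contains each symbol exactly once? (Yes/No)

No row or column among the givens repeats a symbol, and propagating forced cells runs into no contradiction.
One valid completion exists (for instance, 3 4 5 2 1 7 6 / 4 7 3 6 5 2 1 / 1 5 6 4 2 3 7 / 2 6 7 5 4 1 3 / 6 1 2 3 7 5 4 / 7 2 4 1 3 6 5 / 5 3 1 7 6 4 2).

Yes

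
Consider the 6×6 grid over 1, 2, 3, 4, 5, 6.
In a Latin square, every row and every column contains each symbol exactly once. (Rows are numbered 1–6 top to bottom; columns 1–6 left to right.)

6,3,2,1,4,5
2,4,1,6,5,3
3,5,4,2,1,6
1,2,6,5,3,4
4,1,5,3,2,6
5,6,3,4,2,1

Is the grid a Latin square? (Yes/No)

Every row is a permutation, but column 5 contains 2 twice (at rows 5 and 6).

No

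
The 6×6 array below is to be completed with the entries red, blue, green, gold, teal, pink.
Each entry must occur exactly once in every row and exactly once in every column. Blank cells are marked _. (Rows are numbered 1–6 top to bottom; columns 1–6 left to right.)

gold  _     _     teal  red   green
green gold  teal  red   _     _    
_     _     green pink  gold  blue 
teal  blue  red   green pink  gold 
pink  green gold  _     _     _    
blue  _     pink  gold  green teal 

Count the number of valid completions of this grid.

1

Row 1, column 2: eliminating its row and column leaves {pink}.
Row 1, column 3: eliminating its row and column leaves {blue}.
Row 2, column 5: eliminating its row and column leaves {blue}.
Row 2, column 6: eliminating its row and column leaves {pink}.
Row 3, column 1: eliminating its row and column leaves {red}.
Row 3, column 2: eliminating its row and column leaves {red, teal}.
Row 5, column 4: eliminating its row and column leaves {blue}.
Row 5, column 5: eliminating its row and column leaves {blue, teal}.
Row 5, column 6: eliminating its row and column leaves {red}.
Row 6, column 2: eliminating its row and column leaves {red}.
Only one assignment across all blanks avoids any row or column repeat, giving 1 completion.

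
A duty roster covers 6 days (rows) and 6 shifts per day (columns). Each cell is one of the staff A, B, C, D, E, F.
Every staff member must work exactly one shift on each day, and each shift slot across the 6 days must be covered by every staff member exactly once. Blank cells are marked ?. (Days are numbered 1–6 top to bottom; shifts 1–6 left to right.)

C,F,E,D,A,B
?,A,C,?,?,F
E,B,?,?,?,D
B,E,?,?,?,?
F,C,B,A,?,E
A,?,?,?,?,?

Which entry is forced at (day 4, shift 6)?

A

Day 2, shift 1: day 2 has {A, C, F} and shift 1 has {A, B, C, E, F}, leaving only D.
Day 5, shift 5: day 5 has {A, B, C, E, F} and shift 5 has {A}, leaving only D.
Day 6, shift 2: day 6 has {A} and shift 2 has {A, B, C, E, F}, leaving only D.
Day 6, shift 3: day 6 has {A, D} and shift 3 has {B, C, E}, leaving only F.
Day 3, shift 3: day 3 has {B, D, E} and shift 3 has {B, C, E, F}, leaving only A.
Day 4, shift 3: day 4 has {B, E} and shift 3 has {A, B, C, E, F}, leaving only D.
Day 6, shift 6: day 6 has {A, D, F} and shift 6 has {B, D, E, F}, leaving only C.
Day 4 already has {B, D, E} and shift 6 already has {B, C, D, E, F}, so day 4, shift 6 must be A.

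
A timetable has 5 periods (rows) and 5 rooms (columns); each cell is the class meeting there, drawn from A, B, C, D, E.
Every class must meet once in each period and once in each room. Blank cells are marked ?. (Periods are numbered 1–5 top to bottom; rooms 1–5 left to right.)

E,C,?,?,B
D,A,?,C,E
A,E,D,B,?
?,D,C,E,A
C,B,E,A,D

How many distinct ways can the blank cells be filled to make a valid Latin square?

Period 1, room 3: eliminating its period and room leaves {A}.
Period 1, room 4: eliminating its period and room leaves {D}.
Period 2, room 3: eliminating its period and room leaves {B}.
Period 3, room 5: eliminating its period and room leaves {C}.
Period 4, room 1: eliminating its period and room leaves {B}.
Only one assignment across all blanks avoids any period or room repeat, giving 1 completion.

1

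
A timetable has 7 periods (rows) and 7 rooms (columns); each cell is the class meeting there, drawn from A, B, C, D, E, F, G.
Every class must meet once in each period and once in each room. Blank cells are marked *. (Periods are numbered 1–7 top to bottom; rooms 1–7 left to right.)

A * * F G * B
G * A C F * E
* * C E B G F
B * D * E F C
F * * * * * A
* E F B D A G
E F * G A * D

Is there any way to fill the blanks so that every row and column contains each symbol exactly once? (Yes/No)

No period or room among the givens repeats a symbol, and propagating forced cells runs into no contradiction.
One valid completion exists (for instance, A C E F G D B / G D A C F B E / D A C E B G F / B G D A E F C / F B G D C E A / C E F B D A G / E F B G A C D).

Yes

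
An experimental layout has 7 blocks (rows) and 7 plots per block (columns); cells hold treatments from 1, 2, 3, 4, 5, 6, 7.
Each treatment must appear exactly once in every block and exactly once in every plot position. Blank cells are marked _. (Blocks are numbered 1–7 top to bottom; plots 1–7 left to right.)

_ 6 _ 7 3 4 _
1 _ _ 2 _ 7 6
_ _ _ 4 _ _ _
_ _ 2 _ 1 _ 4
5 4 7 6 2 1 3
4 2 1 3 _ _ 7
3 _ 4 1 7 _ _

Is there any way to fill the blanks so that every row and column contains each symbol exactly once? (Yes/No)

Block 1, plot 1: block 1 has {3, 4, 6, 7} and plot 1 has {1, 3, 4, 5}, so it must be 2.
Block 1, plot 3: block 1 has {2, 3, 4, 6, 7} and plot 3 has {1, 2, 4, 7}, so it must be 5.
Block 1, plot 7: block 1 has {2, 3, 4, 5, 6, 7} and plot 7 has {3, 4, 6, 7}, so it must be 1.
Block 2, plot 3: block 2 has {1, 2, 6, 7} and plot 3 has {1, 2, 4, 5, 7}, so it must be 3.
Block 2, plot 2: block 2 has {1, 2, 3, 6, 7} and plot 2 has {2, 4, 6}, so it must be 5.
Now block 7, plot 2: block 7 together with plot 2 already contain {1, 2, 3, 4, 5, 6, 7} — every symbol — so nothing can go there. The grid has no valid completion.

No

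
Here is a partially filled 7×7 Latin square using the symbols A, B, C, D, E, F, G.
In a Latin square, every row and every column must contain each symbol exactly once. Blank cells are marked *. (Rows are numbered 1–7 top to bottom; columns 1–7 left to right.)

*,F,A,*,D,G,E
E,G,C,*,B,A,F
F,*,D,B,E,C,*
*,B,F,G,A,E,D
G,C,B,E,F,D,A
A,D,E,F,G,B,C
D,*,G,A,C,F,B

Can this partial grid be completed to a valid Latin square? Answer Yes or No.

Yes

No row or column among the givens repeats a symbol, and propagating forced cells runs into no contradiction.
One valid completion exists (for instance, B F A C D G E / E G C D B A F / F A D B E C G / C B F G A E D / G C B E F D A / A D E F G B C / D E G A C F B).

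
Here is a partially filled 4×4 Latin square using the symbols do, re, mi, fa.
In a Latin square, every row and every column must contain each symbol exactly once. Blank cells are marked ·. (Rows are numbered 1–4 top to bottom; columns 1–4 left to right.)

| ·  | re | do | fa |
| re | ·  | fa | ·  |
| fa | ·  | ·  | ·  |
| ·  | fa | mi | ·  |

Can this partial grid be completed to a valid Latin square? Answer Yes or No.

Yes

No row or column among the givens repeats a symbol, and propagating forced cells runs into no contradiction.
One valid completion exists (for instance, mi re do fa / re do fa mi / fa mi re do / do fa mi re).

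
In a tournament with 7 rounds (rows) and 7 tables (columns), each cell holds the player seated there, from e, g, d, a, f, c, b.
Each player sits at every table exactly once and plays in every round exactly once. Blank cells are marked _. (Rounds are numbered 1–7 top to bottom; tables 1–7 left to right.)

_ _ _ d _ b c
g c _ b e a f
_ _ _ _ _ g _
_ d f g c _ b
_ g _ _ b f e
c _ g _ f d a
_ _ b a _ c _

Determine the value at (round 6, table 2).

Round 2, table 3: round 2 has {e, g, a, f, c, b} and table 3 has {g, f, b}, leaving only d.
Round 3, table 7: round 3 has {g} and table 7 has {e, a, f, c, b}, leaving only d.
Round 3, table 5: round 3 has {g, d} and table 5 has {e, f, c, b}, leaving only a.
Round 1, table 5: round 1 has {d, c, b} and table 5 has {e, a, f, c, b}, leaving only g.
Round 4, table 6: round 4 has {g, d, f, c, b} and table 6 has {g, d, a, f, c, b}, leaving only e.
Round 4, table 1: round 4 has {e, g, d, f, c, b} and table 1 has {g, c}, leaving only a.
Round 5, table 1: round 5 has {e, g, f, b} and table 1 has {g, a, c}, leaving only d.
Round 5, table 4: round 5 has {e, g, d, f, b} and table 4 has {g, d, a, b}, leaving only c.
Round 5, table 3: round 5 has {e, g, d, f, c, b} and table 3 has {g, d, f, b}, leaving only a.
Round 1, table 3: round 1 has {g, d, c, b} and table 3 has {g, d, a, f, b}, leaving only e.
Round 1, table 1: round 1 has {e, g, d, c, b} and table 1 has {g, d, a, c}, leaving only f.
Round 1, table 2: round 1 has {e, g, d, f, c, b} and table 2 has {g, d, c}, leaving only a.
Round 3, table 3: round 3 has {g, d, a} and table 3 has {e, g, d, a, f, b}, leaving only c.
Round 6, table 4: round 6 has {g, d, a, f, c} and table 4 has {g, d, a, c, b}, leaving only e.
Round 6 already has {e, g, d, a, f, c} and table 2 already has {g, d, a, c}, so round 6, table 2 must be b.

b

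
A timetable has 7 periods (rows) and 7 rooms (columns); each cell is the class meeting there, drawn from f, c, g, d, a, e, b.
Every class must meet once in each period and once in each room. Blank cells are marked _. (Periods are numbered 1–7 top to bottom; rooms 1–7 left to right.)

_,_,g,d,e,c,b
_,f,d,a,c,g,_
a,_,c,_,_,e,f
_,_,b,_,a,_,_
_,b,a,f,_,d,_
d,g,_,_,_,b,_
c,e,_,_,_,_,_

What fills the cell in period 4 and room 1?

Period 1, room 1: period 1 has {c, g, d, e, b} and room 1 has {c, d, a}, leaving only f.
Period 1, room 2: period 1 has {f, c, g, d, e, b} and room 2 has {f, g, e, b}, leaving only a.
Period 2, room 7: period 2 has {f, c, g, d, a} and room 7 has {f, b}, leaving only e.
Period 2, room 1: period 2 has {f, c, g, d, a, e} and room 1 has {f, c, d, a}, leaving only b.
Period 3, room 2: period 3 has {f, c, a, e} and room 2 has {f, g, a, e, b}, leaving only d.
Period 4, room 2: period 4 has {a, b} and room 2 has {f, g, d, a, e, b}, leaving only c.
Period 4, room 6: period 4 has {c, a, b} and room 6 has {c, g, d, e, b}, leaving only f.
Period 5, room 5: period 5 has {f, d, a, b} and room 5 has {c, a, e}, leaving only g.
Period 3, room 5: period 3 has {f, c, d, a, e} and room 5 has {c, g, a, e}, leaving only b.
Period 3, room 4: period 3 has {f, c, d, a, e, b} and room 4 has {f, d, a}, leaving only g.
Period 4, room 4: period 4 has {f, c, a, b} and room 4 has {f, g, d, a}, leaving only e.
Period 4 already has {f, c, a, e, b} and room 1 already has {f, c, d, a, b}, so period 4, room 1 must be g.

g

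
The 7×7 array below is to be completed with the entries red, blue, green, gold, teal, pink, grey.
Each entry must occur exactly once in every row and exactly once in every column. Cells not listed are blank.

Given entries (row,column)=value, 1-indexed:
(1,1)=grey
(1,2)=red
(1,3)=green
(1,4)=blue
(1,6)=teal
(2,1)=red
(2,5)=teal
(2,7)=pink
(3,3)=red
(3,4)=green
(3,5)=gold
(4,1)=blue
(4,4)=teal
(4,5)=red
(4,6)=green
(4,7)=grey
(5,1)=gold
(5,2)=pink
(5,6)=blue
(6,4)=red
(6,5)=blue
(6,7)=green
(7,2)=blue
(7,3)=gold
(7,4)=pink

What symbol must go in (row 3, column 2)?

Row 1, column 5: row 1 has {red, blue, green, teal, grey} and column 5 has {red, blue, gold, teal}, leaving only pink.
Row 1, column 7: row 1 has {red, blue, green, teal, pink, grey} and column 7 has {green, pink, grey}, leaving only gold.
Row 4, column 2: row 4 has {red, blue, green, teal, grey} and column 2 has {red, blue, pink}, leaving only gold.
Row 4, column 3: row 4 has {red, blue, green, gold, teal, grey} and column 3 has {red, green, gold}, leaving only pink.
Row 5, column 4: row 5 has {blue, gold, pink} and column 4 has {red, blue, green, teal, pink}, leaving only grey.
Row 2, column 4: row 2 has {red, teal, pink} and column 4 has {red, blue, green, teal, pink, grey}, leaving only gold.
Row 2, column 6: row 2 has {red, gold, teal, pink} and column 6 has {blue, green, teal}, leaving only grey.
Row 2, column 2: row 2 has {red, gold, teal, pink, grey} and column 2 has {red, blue, gold, pink}, leaving only green.
Row 2, column 3: row 2 has {red, green, gold, teal, pink, grey} and column 3 has {red, green, gold, pink}, leaving only blue.
Row 3, column 6: row 3 has {red, green, gold} and column 6 has {blue, green, teal, grey}, leaving only pink.
Row 3, column 1: row 3 has {red, green, gold, pink} and column 1 has {red, blue, gold, grey}, leaving only teal.
Row 3 already has {red, green, gold, teal, pink} and column 2 already has {red, blue, green, gold, pink}, so row 3, column 2 must be grey.

grey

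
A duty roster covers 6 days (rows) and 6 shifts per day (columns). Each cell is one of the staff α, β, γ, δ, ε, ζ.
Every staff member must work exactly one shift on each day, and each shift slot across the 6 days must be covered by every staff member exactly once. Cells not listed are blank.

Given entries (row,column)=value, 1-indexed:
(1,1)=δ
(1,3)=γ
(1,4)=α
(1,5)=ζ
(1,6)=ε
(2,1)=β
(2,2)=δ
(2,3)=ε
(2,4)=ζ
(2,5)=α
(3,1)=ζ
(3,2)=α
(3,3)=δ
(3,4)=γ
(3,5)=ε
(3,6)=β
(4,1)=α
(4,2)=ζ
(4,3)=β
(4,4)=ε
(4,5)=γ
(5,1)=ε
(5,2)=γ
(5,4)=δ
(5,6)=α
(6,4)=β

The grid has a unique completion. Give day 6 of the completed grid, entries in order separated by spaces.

γ ε α β δ ζ

Day 6, shift 1: day 6 has {β} and shift 1 has {α, β, δ, ε, ζ}, leaving only γ.
Day 6, shift 2: day 6 has {β, γ} and shift 2 has {α, γ, δ, ζ}, leaving only ε.
Day 6, shift 5: day 6 has {β, γ, ε} and shift 5 has {α, γ, ε, ζ}, leaving only δ.
Day 6, shift 6: day 6 has {β, γ, δ, ε} and shift 6 has {α, β, ε}, leaving only ζ.
Day 6, shift 3: day 6 has {β, γ, δ, ε, ζ} and shift 3 has {β, γ, δ, ε}, leaving only α.
So day 6 reads: γ ε α β δ ζ.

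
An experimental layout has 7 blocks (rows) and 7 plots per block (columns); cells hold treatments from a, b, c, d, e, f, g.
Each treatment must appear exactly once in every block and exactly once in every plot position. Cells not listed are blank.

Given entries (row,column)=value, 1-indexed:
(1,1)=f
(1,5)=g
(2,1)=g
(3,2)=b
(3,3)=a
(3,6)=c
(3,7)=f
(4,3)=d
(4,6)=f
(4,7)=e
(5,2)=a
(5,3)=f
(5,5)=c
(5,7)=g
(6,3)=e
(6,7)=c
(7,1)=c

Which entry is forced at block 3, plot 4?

Block 3, plot 4 is narrowed to {d, e, g}.
If it were d, then block 3, plot 5 would be left with no valid symbol.
If it were e, then block 3, plot 5 would be left with no valid symbol.
So block 3, plot 4 must be g.

g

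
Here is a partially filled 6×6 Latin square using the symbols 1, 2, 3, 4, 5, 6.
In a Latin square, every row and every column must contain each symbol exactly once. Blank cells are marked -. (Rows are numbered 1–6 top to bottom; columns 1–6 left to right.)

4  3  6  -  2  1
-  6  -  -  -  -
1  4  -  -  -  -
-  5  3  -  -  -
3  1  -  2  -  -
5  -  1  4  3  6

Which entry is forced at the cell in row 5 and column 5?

6

Row 1, column 4: row 1 has {1, 2, 3, 4, 6} and column 4 has {2, 4}, leaving only 5.
Row 2, column 1: row 2 has {6} and column 1 has {1, 3, 4, 5}, leaving only 2.
Row 4, column 1: row 4 has {3, 5} and column 1 has {1, 2, 3, 4, 5}, leaving only 6.
Row 4, column 4: row 4 has {3, 5, 6} and column 4 has {2, 4, 5}, leaving only 1.
Row 2, column 4: row 2 has {2, 6} and column 4 has {1, 2, 4, 5}, leaving only 3.
Row 3, column 4: row 3 has {1, 4} and column 4 has {1, 2, 3, 4, 5}, leaving only 6.
Row 3, column 5: row 3 has {1, 4, 6} and column 5 has {2, 3}, leaving only 5.
Row 3, column 3: row 3 has {1, 4, 5, 6} and column 3 has {1, 3, 6}, leaving only 2.
Row 3, column 6: row 3 has {1, 2, 4, 5, 6} and column 6 has {1, 6}, leaving only 3.
Row 4, column 5: row 4 has {1, 3, 5, 6} and column 5 has {2, 3, 5}, leaving only 4.
Row 5 already has {1, 2, 3} and column 5 already has {2, 3, 4, 5}, so row 5, column 5 must be 6.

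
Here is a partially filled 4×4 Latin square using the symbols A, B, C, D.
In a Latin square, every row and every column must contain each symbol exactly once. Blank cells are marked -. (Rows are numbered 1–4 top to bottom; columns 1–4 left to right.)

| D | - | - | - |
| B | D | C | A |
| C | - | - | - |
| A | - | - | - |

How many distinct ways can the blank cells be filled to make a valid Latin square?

4

Row 1, column 2: eliminating its row and column leaves {A, B, C}.
Row 1, column 3: eliminating its row and column leaves {A, B}.
Row 1, column 4: eliminating its row and column leaves {B, C}.
Row 3, column 2: eliminating its row and column leaves {A, B}.
Row 3, column 3: eliminating its row and column leaves {A, B, D}.
Row 3, column 4: eliminating its row and column leaves {B, D}.
Row 4, column 2: eliminating its row and column leaves {B, C}.
Row 4, column 3: eliminating its row and column leaves {B, D}.
Row 4, column 4: eliminating its row and column leaves {B, C, D}.
Enumerating the assignments across these blanks that avoid any row or column repeat gives 4 completions.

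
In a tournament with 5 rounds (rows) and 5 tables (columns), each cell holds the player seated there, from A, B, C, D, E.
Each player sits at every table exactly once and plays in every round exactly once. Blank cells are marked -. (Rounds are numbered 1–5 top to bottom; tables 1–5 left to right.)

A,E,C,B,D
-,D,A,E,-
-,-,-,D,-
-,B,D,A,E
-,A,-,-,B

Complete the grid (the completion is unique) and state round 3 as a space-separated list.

Round 3, table 2: round 3 has {D} and table 2 has {A, B, D, E}, leaving only C.
Round 3, table 5: round 3 has {C, D} and table 5 has {B, D, E}, leaving only A.
Round 2, table 5: round 2 has {A, D, E} and table 5 has {A, B, D, E}, leaving only C.
Round 2, table 1: round 2 has {A, C, D, E} and table 1 has {A}, leaving only B.
Round 3, table 1: round 3 has {A, C, D} and table 1 has {A, B}, leaving only E.
Round 3, table 3: round 3 has {A, C, D, E} and table 3 has {A, C, D}, leaving only B.
So round 3 reads: E C B D A.

E C B D A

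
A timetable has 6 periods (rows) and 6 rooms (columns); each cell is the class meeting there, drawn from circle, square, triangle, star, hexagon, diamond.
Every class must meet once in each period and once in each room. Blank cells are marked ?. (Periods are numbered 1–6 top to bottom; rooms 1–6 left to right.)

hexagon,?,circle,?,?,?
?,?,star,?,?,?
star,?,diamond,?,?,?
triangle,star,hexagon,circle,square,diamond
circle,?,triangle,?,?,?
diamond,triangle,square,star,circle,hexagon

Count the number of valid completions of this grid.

14

Period 1, room 2: eliminating its period and room leaves {square, diamond}.
Period 1, room 4: eliminating its period and room leaves {square, triangle, diamond}.
Period 1, room 5: eliminating its period and room leaves {triangle, star, diamond}.
Period 1, room 6: eliminating its period and room leaves {square, triangle, star}.
Period 2, room 1: eliminating its period and room leaves {square}.
Period 2, room 2: eliminating its period and room leaves {circle, square, hexagon, diamond}.
Period 2, room 4: eliminating its period and room leaves {square, triangle, hexagon, diamond}.
Period 2, room 5: eliminating its period and room leaves {triangle, hexagon, diamond}.
Period 2, room 6: eliminating its period and room leaves {circle, square, triangle}.
Period 3, room 2: eliminating its period and room leaves {circle, square, hexagon}.
Period 3, room 4: eliminating its period and room leaves {square, triangle, hexagon}.
Period 3, room 5: eliminating its period and room leaves {triangle, hexagon}.
Period 3, room 6: eliminating its period and room leaves {circle, square, triangle}.
Period 5, room 2: eliminating its period and room leaves {square, hexagon, diamond}.
Period 5, room 4: eliminating its period and room leaves {square, hexagon, diamond}.
Period 5, room 5: eliminating its period and room leaves {star, hexagon, diamond}.
Period 5, room 6: eliminating its period and room leaves {square, star}.
Enumerating the assignments across these blanks that avoid any period or room repeat gives 14 completions.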